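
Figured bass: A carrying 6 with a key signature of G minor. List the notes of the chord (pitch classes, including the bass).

A, C, F

The written figures 6 are shorthand for 6/3: the 3 is implied.
A third above A in this key is C.
A sixth above A in this key is F.
Together with the bass A, this spells F major in first inversion.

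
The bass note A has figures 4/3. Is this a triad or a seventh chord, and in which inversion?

seventh chord, second inversion

4/3 is shorthand for 6/4/3.
Intervals of 6/4/3 above the bass form a seventh chord; the bass is the fifth, so this is second inversion.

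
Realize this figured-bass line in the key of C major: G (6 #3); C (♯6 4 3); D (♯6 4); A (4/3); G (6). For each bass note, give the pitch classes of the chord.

G (6/#3): G, B#, E.
C (#6/4/3): C, E, F, A#.
D (#6/4): D, G, B#.
A (6/4/3): A, C, D, F.
G (6/3): G, B, E.

G, B#, E | C, E, F, A# | D, G, B# | A, C, D, F | G, B, E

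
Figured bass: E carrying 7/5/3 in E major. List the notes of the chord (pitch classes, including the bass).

E, G#, B, D#

A third above E in this key is G#.
A fifth above E in this key is B.
A seventh above E in this key is D#.
Together with the bass E, this spells E major seventh in root position.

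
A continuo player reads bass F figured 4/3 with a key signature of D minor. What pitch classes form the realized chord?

F, A, Bb, D

The written figures 4/3 are shorthand for 6/4/3: the 6 is implied.
A third above F in this key is A.
A fourth above F in this key is Bb.
A sixth above F in this key is D.
Together with the bass F, this spells Bb major seventh in second inversion.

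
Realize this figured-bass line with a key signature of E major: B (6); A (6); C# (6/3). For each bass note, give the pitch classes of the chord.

B (6/3): B, D#, G#.
A (6/3): A, C#, F#.
C# (6/3): C#, E, A.

B, D#, G# | A, C#, F# | C#, E, A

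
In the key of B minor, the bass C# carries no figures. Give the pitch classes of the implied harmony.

C#, E, G

An unfigured bass implies 5/3.
A third above C# in this key is E.
A fifth above C# in this key is G.
Together with the bass C#, this spells C# diminished in root position.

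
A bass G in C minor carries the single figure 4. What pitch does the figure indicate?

C

Counting 3 letter steps above G lands on C; in C minor, that letter is C.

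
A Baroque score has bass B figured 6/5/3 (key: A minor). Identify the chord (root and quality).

The figures 6/5/3 indicate a seventh chord in first inversion.
In first inversion the root lies a sixth above the bass: a sixth above B in A minor is G.
The chord tones are B, D, F, G, giving G dominant seventh.

G dominant seventh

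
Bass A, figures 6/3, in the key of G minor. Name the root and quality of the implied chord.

The figures 6/3 indicate a triad in first inversion.
In first inversion the root lies a sixth above the bass: a sixth above A in G minor is F.
The chord tones are A, C, F, giving F major.

F major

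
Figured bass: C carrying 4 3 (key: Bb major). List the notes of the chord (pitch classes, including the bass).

C, Eb, F, A

The written figures 4 3 are shorthand for 6/4/3: the 6 is implied.
A third above C in this key is Eb.
A fourth above C in this key is F.
A sixth above C in this key is A.
Together with the bass C, this spells F dominant seventh in second inversion.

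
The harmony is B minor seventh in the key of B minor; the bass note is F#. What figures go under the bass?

4/3

F# is the fifth of B minor seventh, so the chord is in second inversion.
A seventh chord in second inversion is figured 6/4/3, conventionally abbreviated 4/3.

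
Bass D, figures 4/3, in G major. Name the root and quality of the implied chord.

G major seventh

The figures 4/3 indicate a seventh chord in second inversion.
In second inversion the root lies a fourth above the bass: a fourth above D in G major is G.
The chord tones are D, F#, G, B, giving G major seventh.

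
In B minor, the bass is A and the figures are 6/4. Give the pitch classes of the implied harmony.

A, D, F#

A fourth above A in this key is D.
A sixth above A in this key is F#.
Together with the bass A, this spells D major in second inversion.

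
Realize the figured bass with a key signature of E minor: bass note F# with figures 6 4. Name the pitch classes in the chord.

A fourth above F# in this key is B.
A sixth above F# in this key is D.
Together with the bass F#, this spells B minor in second inversion.

F#, B, D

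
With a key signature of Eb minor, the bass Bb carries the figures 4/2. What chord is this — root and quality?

Cb major seventh

The figures 4/2 indicate a seventh chord in third inversion.
In third inversion the root lies a second above the bass: a second above Bb in Eb minor is Cb.
The chord tones are Bb, Cb, Eb, Gb, giving Cb major seventh.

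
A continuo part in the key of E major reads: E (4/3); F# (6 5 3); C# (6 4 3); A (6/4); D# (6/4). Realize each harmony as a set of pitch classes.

E (6/4/3): E, G#, A, C#.
F# (6/5/3): F#, A, C#, D#.
C# (6/4/3): C#, E, F#, A.
A (6/4): A, D#, F#.
D# (6/4): D#, G#, B.

E, G#, A, C# | F#, A, C#, D# | C#, E, F#, A | A, D#, F# | D#, G#, B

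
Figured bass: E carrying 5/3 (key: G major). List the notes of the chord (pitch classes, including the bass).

A third above E in this key is G.
A fifth above E in this key is B.
Together with the bass E, this spells E minor in root position.

E, G, B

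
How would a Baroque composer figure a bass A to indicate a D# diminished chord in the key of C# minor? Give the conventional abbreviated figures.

A is the fifth of D# diminished, so the chord is in second inversion.
A triad in second inversion is figured 6/4, conventionally abbreviated 6/4.

6/4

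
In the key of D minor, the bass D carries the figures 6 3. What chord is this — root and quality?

The figures 6 3 indicate a triad in first inversion.
In first inversion the root lies a sixth above the bass: a sixth above D in D minor is Bb.
The chord tones are D, F, Bb, giving Bb major.

Bb major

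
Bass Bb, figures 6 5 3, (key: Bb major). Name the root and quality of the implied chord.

The figures 6 5 3 indicate a seventh chord in first inversion.
In first inversion the root lies a sixth above the bass: a sixth above Bb in Bb major is G.
The chord tones are Bb, D, F, G, giving G minor seventh.

G minor seventh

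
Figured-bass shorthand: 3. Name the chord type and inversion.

triad, root position

3 is shorthand for 5/3.
Intervals of 5/3 above the bass form a triad; the bass is the root, so this is root position.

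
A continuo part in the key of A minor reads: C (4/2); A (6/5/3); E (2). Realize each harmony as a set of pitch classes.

C, D, F, A | A, C, E, F | E, F, A, C

C (6/4/2): C, D, F, A.
A (6/5/3): A, C, E, F.
E (6/4/2): E, F, A, C.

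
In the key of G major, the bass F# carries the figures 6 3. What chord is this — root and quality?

The figures 6 3 indicate a triad in first inversion.
In first inversion the root lies a sixth above the bass: a sixth above F# in G major is D.
The chord tones are F#, A, D, giving D major.

D major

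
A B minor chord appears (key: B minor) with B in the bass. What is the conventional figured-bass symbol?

no figures

B is the root of B minor, so the chord is in root position.
A triad in root position is figured 5/3, conventionally abbreviated (no figures — root-position triad).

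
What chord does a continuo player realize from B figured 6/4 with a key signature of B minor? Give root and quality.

E minor

The figures 6/4 indicate a triad in second inversion.
In second inversion the root lies a fourth above the bass: a fourth above B in B minor is E.
The chord tones are B, E, G, giving E minor.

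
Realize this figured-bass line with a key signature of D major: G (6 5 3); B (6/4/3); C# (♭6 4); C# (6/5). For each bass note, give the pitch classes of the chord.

G (6/5/3): G, B, D, E.
B (6/4/3): B, D, E, G.
C# (b6/4): C#, F#, Ab.
C# (6/5/3): C#, E, G, A.

G, B, D, E | B, D, E, G | C#, F#, Ab | C#, E, G, A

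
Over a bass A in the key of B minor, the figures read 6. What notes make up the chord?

The written figures 6 are shorthand for 6/3: the 3 is implied.
A third above A in this key is C#.
A sixth above A in this key is F#.
Together with the bass A, this spells F# minor in first inversion.

A, C#, F#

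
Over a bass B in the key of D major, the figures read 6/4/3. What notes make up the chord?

B, D, E, G

A third above B in this key is D.
A fourth above B in this key is E.
A sixth above B in this key is G.
Together with the bass B, this spells E minor seventh in second inversion.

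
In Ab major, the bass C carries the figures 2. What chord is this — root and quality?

The figures 2 indicate a seventh chord in third inversion.
In third inversion the root lies a second above the bass: a second above C in Ab major is Db.
The chord tones are C, Db, F, Ab, giving Db major seventh.

Db major seventh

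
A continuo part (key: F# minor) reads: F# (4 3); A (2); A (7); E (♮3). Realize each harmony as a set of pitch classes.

F#, A, B, D | A, B, D, F# | A, C#, E, G# | E, G, B

F# (6/4/3): F#, A, B, D.
A (6/4/2): A, B, D, F#.
A (7/5/3): A, C#, E, G#.
E (5/♮3): E, G, B.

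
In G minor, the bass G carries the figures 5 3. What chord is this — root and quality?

G minor

The figures 5 3 indicate a triad in root position.
In root position the bass is the root, so the root is G.
The chord tones are G, Bb, D, giving G minor.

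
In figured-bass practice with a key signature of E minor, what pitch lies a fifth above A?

E

Counting 4 letter steps above A lands on E; in E minor, that letter is E.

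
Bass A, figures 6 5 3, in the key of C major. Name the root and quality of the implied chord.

F major seventh

The figures 6 5 3 indicate a seventh chord in first inversion.
In first inversion the root lies a sixth above the bass: a sixth above A in C major is F.
The chord tones are A, C, E, F, giving F major seventh.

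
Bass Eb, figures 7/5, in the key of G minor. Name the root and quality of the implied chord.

Eb major seventh

The figures 7/5 indicate a seventh chord in root position.
In root position the bass is the root, so the root is Eb.
The chord tones are Eb, G, Bb, D, giving Eb major seventh.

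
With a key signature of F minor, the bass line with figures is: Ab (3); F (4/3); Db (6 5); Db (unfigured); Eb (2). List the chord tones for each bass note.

Ab (5/3): Ab, C, Eb.
F (6/4/3): F, Ab, Bb, Db.
Db (6/5/3): Db, F, Ab, Bb.
Db (5/3): Db, F, Ab.
Eb (6/4/2): Eb, F, Ab, C.

Ab, C, Eb | F, Ab, Bb, Db | Db, F, Ab, Bb | Db, F, Ab | Eb, F, Ab, C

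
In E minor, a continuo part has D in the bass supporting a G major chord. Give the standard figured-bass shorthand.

6/4

D is the fifth of G major, so the chord is in second inversion.
A triad in second inversion is figured 6/4, conventionally abbreviated 6/4.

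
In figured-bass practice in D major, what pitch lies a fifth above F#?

Counting 4 letter steps above F# lands on C; in D major, that letter is C#.

C#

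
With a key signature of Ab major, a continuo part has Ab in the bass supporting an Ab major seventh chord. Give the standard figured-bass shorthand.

Ab is the root of Ab major seventh, so the chord is in root position.
A seventh chord in root position is figured 7/5/3, conventionally abbreviated 7.

7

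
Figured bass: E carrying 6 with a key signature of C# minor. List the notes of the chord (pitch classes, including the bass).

The written figures 6 are shorthand for 6/3: the 3 is implied.
A third above E in this key is G#.
A sixth above E in this key is C#.
Together with the bass E, this spells C# minor in first inversion.

E, G#, C#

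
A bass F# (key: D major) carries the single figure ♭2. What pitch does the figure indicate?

Counting 1 letter step above F# lands on G; in D major, that letter is G.
The b2 figure lowers it a semitone, giving Gb.

Gb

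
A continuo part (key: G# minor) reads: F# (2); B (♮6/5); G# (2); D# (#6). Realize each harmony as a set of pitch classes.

F# (6/4/2): F#, G#, B, D#.
B (♮6/5/3): B, D#, F#, G.
G# (6/4/2): G#, A#, C#, E.
D# (#6/3): D#, F#, B#.

F#, G#, B, D# | B, D#, F#, G | G#, A#, C#, E | D#, F#, B#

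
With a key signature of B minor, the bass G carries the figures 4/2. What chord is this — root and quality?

The figures 4/2 indicate a seventh chord in third inversion.
In third inversion the root lies a second above the bass: a second above G in B minor is A.
The chord tones are G, A, C#, E, giving A dominant seventh.

A dominant seventh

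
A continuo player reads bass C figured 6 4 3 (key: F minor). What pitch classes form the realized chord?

C, Eb, F, Ab

A third above C in this key is Eb.
A fourth above C in this key is F.
A sixth above C in this key is Ab.
Together with the bass C, this spells F minor seventh in second inversion.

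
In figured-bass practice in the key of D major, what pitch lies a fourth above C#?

Counting 3 letter steps above C# lands on F; in D major, that letter is F#.

F#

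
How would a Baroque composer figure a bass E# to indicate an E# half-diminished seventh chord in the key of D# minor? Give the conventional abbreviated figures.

7

E# is the root of E# half-diminished seventh, so the chord is in root position.
A seventh chord in root position is figured 7/5/3, conventionally abbreviated 7.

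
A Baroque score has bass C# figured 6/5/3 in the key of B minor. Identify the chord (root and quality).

A dominant seventh

The figures 6/5/3 indicate a seventh chord in first inversion.
In first inversion the root lies a sixth above the bass: a sixth above C# in B minor is A.
The chord tones are C#, E, G, A, giving A dominant seventh.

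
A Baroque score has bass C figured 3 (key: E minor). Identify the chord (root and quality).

C major

The figures 3 indicate a triad in root position.
In root position the bass is the root, so the root is C.
The chord tones are C, E, G, giving C major.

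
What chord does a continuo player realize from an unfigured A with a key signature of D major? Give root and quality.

An unfigured bass indicates a triad in root position.
In root position the bass is the root, so the root is A.
The chord tones are A, C#, E, giving A major.

A major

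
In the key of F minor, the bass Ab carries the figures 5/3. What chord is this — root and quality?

Ab major

The figures 5/3 indicate a triad in root position.
In root position the bass is the root, so the root is Ab.
The chord tones are Ab, C, Eb, giving Ab major.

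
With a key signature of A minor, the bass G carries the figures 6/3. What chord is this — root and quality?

The figures 6/3 indicate a triad in first inversion.
In first inversion the root lies a sixth above the bass: a sixth above G in A minor is E.
The chord tones are G, B, E, giving E minor.

E minor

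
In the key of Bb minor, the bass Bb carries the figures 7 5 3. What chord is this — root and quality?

Bb minor seventh

The figures 7 5 3 indicate a seventh chord in root position.
In root position the bass is the root, so the root is Bb.
The chord tones are Bb, Db, F, Ab, giving Bb minor seventh.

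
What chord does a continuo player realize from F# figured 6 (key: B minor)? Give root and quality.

The figures 6 indicate a triad in first inversion.
In first inversion the root lies a sixth above the bass: a sixth above F# in B minor is D.
The chord tones are F#, A, D, giving D major.

D major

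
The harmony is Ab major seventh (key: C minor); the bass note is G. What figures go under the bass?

G is the seventh of Ab major seventh, so the chord is in third inversion.
A seventh chord in third inversion is figured 6/4/2, conventionally abbreviated 4/2.

4/2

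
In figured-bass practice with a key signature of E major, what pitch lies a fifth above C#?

G#

Counting 4 letter steps above C# lands on G; in E major, that letter is G#.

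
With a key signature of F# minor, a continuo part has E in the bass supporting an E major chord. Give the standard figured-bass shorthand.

no figures

E is the root of E major, so the chord is in root position.
A triad in root position is figured 5/3, conventionally abbreviated (no figures — root-position triad).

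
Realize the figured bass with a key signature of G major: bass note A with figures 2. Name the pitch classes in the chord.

The written figures 2 are shorthand for 6/4/2: the 6/4 are implied.
A second above A in this key is B.
A fourth above A in this key is D.
A sixth above A in this key is F#.
Together with the bass A, this spells B minor seventh in third inversion.

A, B, D, F#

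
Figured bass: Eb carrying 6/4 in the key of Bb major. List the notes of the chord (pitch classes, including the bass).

A fourth above Eb in this key is A.
A sixth above Eb in this key is C.
Together with the bass Eb, this spells A diminished in second inversion.

Eb, A, C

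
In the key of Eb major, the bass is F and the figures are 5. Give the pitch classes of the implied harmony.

F, Ab, C

The written figures 5 are shorthand for 5/3: the 3 is implied.
A third above F in this key is Ab.
A fifth above F in this key is C.
Together with the bass F, this spells F minor in root position.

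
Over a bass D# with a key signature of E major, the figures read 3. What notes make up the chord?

The written figures 3 are shorthand for 5/3: the 5 is implied.
A third above D# in this key is F#.
A fifth above D# in this key is A.
Together with the bass D#, this spells D# diminished in root position.

D#, F#, A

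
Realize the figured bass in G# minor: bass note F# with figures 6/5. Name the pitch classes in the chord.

The written figures 6/5 are shorthand for 6/5/3: the 3 is implied.
A third above F# in this key is A#.
A fifth above F# in this key is C#.
A sixth above F# in this key is D#.
Together with the bass F#, this spells D# minor seventh in first inversion.

F#, A#, C#, D#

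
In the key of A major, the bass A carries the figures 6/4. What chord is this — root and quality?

D major

The figures 6/4 indicate a triad in second inversion.
In second inversion the root lies a fourth above the bass: a fourth above A in A major is D.
The chord tones are A, D, F#, giving D major.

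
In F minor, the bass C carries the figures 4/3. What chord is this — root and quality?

F minor seventh

The figures 4/3 indicate a seventh chord in second inversion.
In second inversion the root lies a fourth above the bass: a fourth above C in F minor is F.
The chord tones are C, Eb, F, Ab, giving F minor seventh.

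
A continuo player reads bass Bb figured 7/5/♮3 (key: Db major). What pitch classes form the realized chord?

Bb, D, F, Ab

A third above Bb in this key is Db, made natural (D) by the ♮ figure.
A fifth above Bb in this key is F.
A seventh above Bb in this key is Ab.
Together with the bass Bb, this spells Bb dominant seventh in root position.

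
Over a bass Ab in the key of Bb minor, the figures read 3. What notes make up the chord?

The written figures 3 are shorthand for 5/3: the 5 is implied.
A third above Ab in this key is C.
A fifth above Ab in this key is Eb.
Together with the bass Ab, this spells Ab major in root position.

Ab, C, Eb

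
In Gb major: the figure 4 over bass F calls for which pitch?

Counting 3 letter steps above F lands on B; in Gb major, that letter is Bb.

Bb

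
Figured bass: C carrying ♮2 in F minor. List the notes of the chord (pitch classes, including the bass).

C, D, F, Ab

The written figures ♮2 are shorthand for 6/4/2: the 6/4 are implied.
A second above C in this key is Db, made natural (D) by the ♮ figure.
A fourth above C in this key is F.
A sixth above C in this key is Ab.
Together with the bass C, this spells D half-diminished seventh in third inversion.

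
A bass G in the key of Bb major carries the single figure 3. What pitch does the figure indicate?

Bb

Counting 2 letter steps above G lands on B; in Bb major, that letter is Bb.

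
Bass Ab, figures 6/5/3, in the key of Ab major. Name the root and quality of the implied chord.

F minor seventh

The figures 6/5/3 indicate a seventh chord in first inversion.
In first inversion the root lies a sixth above the bass: a sixth above Ab in Ab major is F.
The chord tones are Ab, C, Eb, F, giving F minor seventh.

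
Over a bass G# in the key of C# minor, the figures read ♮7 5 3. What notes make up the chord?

G#, B, D#, F

A third above G# in this key is B.
A fifth above G# in this key is D#.
A seventh above G# in this key is F#, made natural (F) by the ♮ figure.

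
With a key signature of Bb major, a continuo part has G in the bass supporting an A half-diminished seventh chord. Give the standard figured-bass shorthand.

G is the seventh of A half-diminished seventh, so the chord is in third inversion.
A seventh chord in third inversion is figured 6/4/2, conventionally abbreviated 4/2.

4/2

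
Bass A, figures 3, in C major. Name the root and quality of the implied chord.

The figures 3 indicate a triad in root position.
In root position the bass is the root, so the root is A.
The chord tones are A, C, E, giving A minor.

A minor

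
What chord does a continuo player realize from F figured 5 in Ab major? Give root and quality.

The figures 5 indicate a triad in root position.
In root position the bass is the root, so the root is F.
The chord tones are F, Ab, C, giving F minor.

F minor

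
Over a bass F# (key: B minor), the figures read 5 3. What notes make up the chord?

A third above F# in this key is A.
A fifth above F# in this key is C#.
Together with the bass F#, this spells F# minor in root position.

F#, A, C#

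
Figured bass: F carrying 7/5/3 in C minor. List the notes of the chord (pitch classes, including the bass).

F, Ab, C, Eb

A third above F in this key is Ab.
A fifth above F in this key is C.
A seventh above F in this key is Eb.
Together with the bass F, this spells F minor seventh in root position.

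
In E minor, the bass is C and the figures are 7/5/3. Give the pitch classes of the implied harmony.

A third above C in this key is E.
A fifth above C in this key is G.
A seventh above C in this key is B.
Together with the bass C, this spells C major seventh in root position.

C, E, G, B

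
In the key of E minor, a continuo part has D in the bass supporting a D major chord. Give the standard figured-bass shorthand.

no figures

D is the root of D major, so the chord is in root position.
A triad in root position is figured 5/3, conventionally abbreviated (no figures — root-position triad).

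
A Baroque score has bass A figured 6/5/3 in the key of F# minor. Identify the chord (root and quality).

The figures 6/5/3 indicate a seventh chord in first inversion.
In first inversion the root lies a sixth above the bass: a sixth above A in F# minor is F#.
The chord tones are A, C#, E, F#, giving F# minor seventh.

F# minor seventh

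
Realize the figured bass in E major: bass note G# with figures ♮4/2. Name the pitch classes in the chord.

The written figures ♮4/2 are shorthand for 6/4/2: the 6 is implied.
A second above G# in this key is A.
A fourth above G# in this key is C#, made natural (C) by the ♮ figure.
A sixth above G# in this key is E.
Together with the bass G#, this spells A minor-major seventh in third inversion.

G#, A, C, E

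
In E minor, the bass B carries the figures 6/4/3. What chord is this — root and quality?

The figures 6/4/3 indicate a seventh chord in second inversion.
In second inversion the root lies a fourth above the bass: a fourth above B in E minor is E.
The chord tones are B, D, E, G, giving E minor seventh.

E minor seventh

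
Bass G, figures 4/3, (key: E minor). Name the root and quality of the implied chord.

The figures 4/3 indicate a seventh chord in second inversion.
In second inversion the root lies a fourth above the bass: a fourth above G in E minor is C.
The chord tones are G, B, C, E, giving C major seventh.

C major seventh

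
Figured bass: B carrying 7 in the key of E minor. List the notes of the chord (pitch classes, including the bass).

B, D, F#, A

The written figures 7 are shorthand for 7/5/3: the 5/3 are implied.
A third above B in this key is D.
A fifth above B in this key is F#.
A seventh above B in this key is A.
Together with the bass B, this spells B minor seventh in root position.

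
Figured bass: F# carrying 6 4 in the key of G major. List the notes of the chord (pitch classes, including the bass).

A fourth above F# in this key is B.
A sixth above F# in this key is D.
Together with the bass F#, this spells B minor in second inversion.

F#, B, D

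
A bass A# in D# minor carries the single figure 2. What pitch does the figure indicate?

Counting 1 letter step above A# lands on B; in D# minor, that letter is B.

B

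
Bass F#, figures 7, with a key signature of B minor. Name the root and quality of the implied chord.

F# minor seventh

The figures 7 indicate a seventh chord in root position.
In root position the bass is the root, so the root is F#.
The chord tones are F#, A, C#, E, giving F# minor seventh.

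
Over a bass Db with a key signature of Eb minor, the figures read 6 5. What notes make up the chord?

Db, F, Ab, Bb

The written figures 6 5 are shorthand for 6/5/3: the 3 is implied.
A third above Db in this key is F.
A fifth above Db in this key is Ab.
A sixth above Db in this key is Bb.
Together with the bass Db, this spells Bb minor seventh in first inversion.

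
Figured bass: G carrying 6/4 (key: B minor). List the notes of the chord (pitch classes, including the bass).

A fourth above G in this key is C#.
A sixth above G in this key is E.
Together with the bass G, this spells C# diminished in second inversion.

G, C#, E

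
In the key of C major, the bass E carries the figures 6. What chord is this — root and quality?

The figures 6 indicate a triad in first inversion.
In first inversion the root lies a sixth above the bass: a sixth above E in C major is C.
The chord tones are E, G, C, giving C major.

C major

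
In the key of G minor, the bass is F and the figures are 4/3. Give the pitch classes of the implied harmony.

F, A, Bb, D

The written figures 4/3 are shorthand for 6/4/3: the 6 is implied.
A third above F in this key is A.
A fourth above F in this key is Bb.
A sixth above F in this key is D.
Together with the bass F, this spells Bb major seventh in second inversion.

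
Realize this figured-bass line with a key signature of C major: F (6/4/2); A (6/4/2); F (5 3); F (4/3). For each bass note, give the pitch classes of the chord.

F, G, B, D | A, B, D, F | F, A, C | F, A, B, D

F (6/4/2): F, G, B, D.
A (6/4/2): A, B, D, F.
F (5/3): F, A, C.
F (6/4/3): F, A, B, D.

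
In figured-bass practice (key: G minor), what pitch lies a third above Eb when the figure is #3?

Counting 2 letter steps above Eb lands on G; in G minor, that letter is G.
The #3 figure raises it a semitone, giving G#.

G#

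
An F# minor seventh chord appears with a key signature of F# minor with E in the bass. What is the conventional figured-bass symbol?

4/2

E is the seventh of F# minor seventh, so the chord is in third inversion.
A seventh chord in third inversion is figured 6/4/2, conventionally abbreviated 4/2.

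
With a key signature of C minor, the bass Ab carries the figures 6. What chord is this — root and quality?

The figures 6 indicate a triad in first inversion.
In first inversion the root lies a sixth above the bass: a sixth above Ab in C minor is F.
The chord tones are Ab, C, F, giving F minor.

F minor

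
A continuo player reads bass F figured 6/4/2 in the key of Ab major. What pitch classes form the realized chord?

A second above F in this key is G.
A fourth above F in this key is Bb.
A sixth above F in this key is Db.
Together with the bass F, this spells G half-diminished seventh in third inversion.

F, G, Bb, Db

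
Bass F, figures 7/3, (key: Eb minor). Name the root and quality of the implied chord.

The figures 7/3 indicate a seventh chord in root position.
In root position the bass is the root, so the root is F.
The chord tones are F, Ab, Cb, Eb, giving F half-diminished seventh.

F half-diminished seventh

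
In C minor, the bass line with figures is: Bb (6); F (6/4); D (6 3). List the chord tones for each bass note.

Bb, D, G | F, Bb, D | D, F, Bb

Bb (6/3): Bb, D, G.
F (6/4): F, Bb, D.
D (6/3): D, F, Bb.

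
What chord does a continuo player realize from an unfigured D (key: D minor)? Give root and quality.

An unfigured bass indicates a triad in root position.
In root position the bass is the root, so the root is D.
The chord tones are D, F, A, giving D minor.

D minor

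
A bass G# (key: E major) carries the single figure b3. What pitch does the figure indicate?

Counting 2 letter steps above G# lands on B; in E major, that letter is B.
The b3 figure lowers it a semitone, giving Bb.

Bb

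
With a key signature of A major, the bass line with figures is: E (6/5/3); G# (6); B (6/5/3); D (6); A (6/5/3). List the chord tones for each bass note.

E, G#, B, C# | G#, B, E | B, D, F#, G# | D, F#, B | A, C#, E, F#

E (6/5/3): E, G#, B, C#.
G# (6/3): G#, B, E.
B (6/5/3): B, D, F#, G#.
D (6/3): D, F#, B.
A (6/5/3): A, C#, E, F#.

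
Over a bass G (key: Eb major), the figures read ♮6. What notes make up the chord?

G, Bb, E

The written figures ♮6 are shorthand for 6/3: the 3 is implied.
A third above G in this key is Bb.
A sixth above G in this key is Eb, made natural (E) by the ♮ figure.
Together with the bass G, this spells E diminished in first inversion.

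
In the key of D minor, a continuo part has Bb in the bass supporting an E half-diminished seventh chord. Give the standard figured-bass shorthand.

Bb is the fifth of E half-diminished seventh, so the chord is in second inversion.
A seventh chord in second inversion is figured 6/4/3, conventionally abbreviated 4/3.

4/3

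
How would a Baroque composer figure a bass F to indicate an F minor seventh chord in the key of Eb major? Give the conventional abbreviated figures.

7

F is the root of F minor seventh, so the chord is in root position.
A seventh chord in root position is figured 7/5/3, conventionally abbreviated 7.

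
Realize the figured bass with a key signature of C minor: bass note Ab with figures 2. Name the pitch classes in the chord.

Ab, Bb, D, F

The written figures 2 are shorthand for 6/4/2: the 6/4 are implied.
A second above Ab in this key is Bb.
A fourth above Ab in this key is D.
A sixth above Ab in this key is F.
Together with the bass Ab, this spells Bb dominant seventh in third inversion.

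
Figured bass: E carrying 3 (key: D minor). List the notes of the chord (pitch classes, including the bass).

E, G, Bb

The written figures 3 are shorthand for 5/3: the 5 is implied.
A third above E in this key is G.
A fifth above E in this key is Bb.
Together with the bass E, this spells E diminished in root position.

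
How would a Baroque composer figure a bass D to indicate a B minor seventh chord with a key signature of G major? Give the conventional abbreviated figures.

6/5

D is the third of B minor seventh, so the chord is in first inversion.
A seventh chord in first inversion is figured 6/5/3, conventionally abbreviated 6/5.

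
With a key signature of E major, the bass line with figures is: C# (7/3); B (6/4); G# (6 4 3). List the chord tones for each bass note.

C#, E, G#, B | B, E, G# | G#, B, C#, E

C# (7/5/3): C#, E, G#, B.
B (6/4): B, E, G#.
G# (6/4/3): G#, B, C#, E.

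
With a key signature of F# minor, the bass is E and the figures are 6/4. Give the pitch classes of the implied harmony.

A fourth above E in this key is A.
A sixth above E in this key is C#.
Together with the bass E, this spells A major in second inversion.

E, A, C#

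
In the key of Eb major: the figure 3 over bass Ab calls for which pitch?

Counting 2 letter steps above Ab lands on C; in Eb major, that letter is C.

C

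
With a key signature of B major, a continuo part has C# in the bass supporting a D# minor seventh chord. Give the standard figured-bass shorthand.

C# is the seventh of D# minor seventh, so the chord is in third inversion.
A seventh chord in third inversion is figured 6/4/2, conventionally abbreviated 4/2.

4/2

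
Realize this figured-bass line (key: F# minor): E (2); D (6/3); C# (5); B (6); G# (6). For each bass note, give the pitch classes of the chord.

E (6/4/2): E, F#, A, C#.
D (6/3): D, F#, B.
C# (5/3): C#, E, G#.
B (6/3): B, D, G#.
G# (6/3): G#, B, E.

E, F#, A, C# | D, F#, B | C#, E, G# | B, D, G# | G#, B, E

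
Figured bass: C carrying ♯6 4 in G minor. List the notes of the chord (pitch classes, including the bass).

A fourth above C in this key is F.
A sixth above C in this key is A, raised to A# by the sharp.

C, F, A#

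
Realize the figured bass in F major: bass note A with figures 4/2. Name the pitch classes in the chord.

A, Bb, D, F

The written figures 4/2 are shorthand for 6/4/2: the 6 is implied.
A second above A in this key is Bb.
A fourth above A in this key is D.
A sixth above A in this key is F.
Together with the bass A, this spells Bb major seventh in third inversion.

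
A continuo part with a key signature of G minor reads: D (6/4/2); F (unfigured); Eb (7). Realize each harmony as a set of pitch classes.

D (6/4/2): D, Eb, G, Bb.
F (5/3): F, A, C.
Eb (7/5/3): Eb, G, Bb, D.

D, Eb, G, Bb | F, A, C | Eb, G, Bb, D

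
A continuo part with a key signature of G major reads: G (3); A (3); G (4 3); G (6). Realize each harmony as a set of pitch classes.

G (5/3): G, B, D.
A (5/3): A, C, E.
G (6/4/3): G, B, C, E.
G (6/3): G, B, E.

G, B, D | A, C, E | G, B, C, E | G, B, E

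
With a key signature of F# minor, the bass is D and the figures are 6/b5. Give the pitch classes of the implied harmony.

D, F#, Ab, B

The written figures 6/b5 are shorthand for 6/5/3: the 3 is implied.
A third above D in this key is F#.
A fifth above D in this key is A, lowered to Ab by the flat.
A sixth above D in this key is B.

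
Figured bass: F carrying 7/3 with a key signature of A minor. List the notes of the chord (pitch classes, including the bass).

The written figures 7/3 are shorthand for 7/5/3: the 5 is implied.
A third above F in this key is A.
A fifth above F in this key is C.
A seventh above F in this key is E.
Together with the bass F, this spells F major seventh in root position.

F, A, C, E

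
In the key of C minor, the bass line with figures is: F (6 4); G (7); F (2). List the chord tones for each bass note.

F (6/4): F, Bb, D.
G (7/5/3): G, Bb, D, F.
F (6/4/2): F, G, Bb, D.

F, Bb, D | G, Bb, D, F | F, G, Bb, D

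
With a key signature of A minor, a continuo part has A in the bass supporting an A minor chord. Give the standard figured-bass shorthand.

A is the root of A minor, so the chord is in root position.
A triad in root position is figured 5/3, conventionally abbreviated (no figures — root-position triad).

no figures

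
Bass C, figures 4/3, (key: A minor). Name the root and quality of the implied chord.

The figures 4/3 indicate a seventh chord in second inversion.
In second inversion the root lies a fourth above the bass: a fourth above C in A minor is F.
The chord tones are C, E, F, A, giving F major seventh.

F major seventh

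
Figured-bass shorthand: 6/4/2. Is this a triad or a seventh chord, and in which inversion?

Intervals of 6/4/2 above the bass form a seventh chord; the bass is the seventh, so this is third inversion.

seventh chord, third inversion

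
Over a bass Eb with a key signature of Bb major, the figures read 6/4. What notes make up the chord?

A fourth above Eb in this key is A.
A sixth above Eb in this key is C.
Together with the bass Eb, this spells A diminished in second inversion.

Eb, A, C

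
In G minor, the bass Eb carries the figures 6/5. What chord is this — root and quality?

C minor seventh

The figures 6/5 indicate a seventh chord in first inversion.
In first inversion the root lies a sixth above the bass: a sixth above Eb in G minor is C.
The chord tones are Eb, G, Bb, C, giving C minor seventh.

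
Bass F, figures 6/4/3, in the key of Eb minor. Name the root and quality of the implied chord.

Bb minor seventh

The figures 6/4/3 indicate a seventh chord in second inversion.
In second inversion the root lies a fourth above the bass: a fourth above F in Eb minor is Bb.
The chord tones are F, Ab, Bb, Db, giving Bb minor seventh.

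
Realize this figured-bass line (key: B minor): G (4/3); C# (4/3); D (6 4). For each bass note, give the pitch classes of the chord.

G (6/4/3): G, B, C#, E.
C# (6/4/3): C#, E, F#, A.
D (6/4): D, G, B.

G, B, C#, E | C#, E, F#, A | D, G, B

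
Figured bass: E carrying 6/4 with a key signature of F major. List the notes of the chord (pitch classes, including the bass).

A fourth above E in this key is A.
A sixth above E in this key is C.
Together with the bass E, this spells A minor in second inversion.

E, A, C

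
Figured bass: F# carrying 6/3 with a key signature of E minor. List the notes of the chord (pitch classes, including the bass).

F#, A, D

A third above F# in this key is A.
A sixth above F# in this key is D.
Together with the bass F#, this spells D major in first inversion.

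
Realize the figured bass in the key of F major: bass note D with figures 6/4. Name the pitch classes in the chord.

A fourth above D in this key is G.
A sixth above D in this key is Bb.
Together with the bass D, this spells G minor in second inversion.

D, G, Bb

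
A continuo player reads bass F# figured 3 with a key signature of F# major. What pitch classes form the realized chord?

The written figures 3 are shorthand for 5/3: the 5 is implied.
A third above F# in this key is A#.
A fifth above F# in this key is C#.
Together with the bass F#, this spells F# major in root position.

F#, A#, C#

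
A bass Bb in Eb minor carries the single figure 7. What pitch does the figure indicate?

Counting 6 letter steps above Bb lands on A; in Eb minor, that letter is Ab.

Ab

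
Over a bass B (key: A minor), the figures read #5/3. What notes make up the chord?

B, D, F#

A third above B in this key is D.
A fifth above B in this key is F, raised to F# by the sharp.
Together with the bass B, this spells B minor in root position.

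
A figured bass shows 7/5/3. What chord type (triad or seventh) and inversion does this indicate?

Intervals of 7/5/3 above the bass form a seventh chord; the bass is the root, so this is root position.

seventh chord, root position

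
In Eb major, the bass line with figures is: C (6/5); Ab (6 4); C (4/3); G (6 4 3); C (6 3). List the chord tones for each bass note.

C (6/5/3): C, Eb, G, Ab.
Ab (6/4): Ab, D, F.
C (6/4/3): C, Eb, F, Ab.
G (6/4/3): G, Bb, C, Eb.
C (6/3): C, Eb, Ab.

C, Eb, G, Ab | Ab, D, F | C, Eb, F, Ab | G, Bb, C, Eb | C, Eb, Ab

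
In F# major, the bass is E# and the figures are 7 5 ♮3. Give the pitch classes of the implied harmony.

A third above E# in this key is G#, made natural (G) by the ♮ figure.
A fifth above E# in this key is B.
A seventh above E# in this key is D#.

E#, G, B, D#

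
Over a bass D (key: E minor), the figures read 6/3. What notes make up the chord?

D, F#, B

A third above D in this key is F#.
A sixth above D in this key is B.
Together with the bass D, this spells B minor in first inversion.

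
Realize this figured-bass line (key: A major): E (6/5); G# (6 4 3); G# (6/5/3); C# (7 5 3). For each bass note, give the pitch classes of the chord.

E, G#, B, C# | G#, B, C#, E | G#, B, D, E | C#, E, G#, B

E (6/5/3): E, G#, B, C#.
G# (6/4/3): G#, B, C#, E.
G# (6/5/3): G#, B, D, E.
C# (7/5/3): C#, E, G#, B.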